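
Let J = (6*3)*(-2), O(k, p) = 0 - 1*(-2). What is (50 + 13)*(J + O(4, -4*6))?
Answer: -2142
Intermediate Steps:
O(k, p) = 2 (O(k, p) = 0 + 2 = 2)
J = -36 (J = 18*(-2) = -36)
(50 + 13)*(J + O(4, -4*6)) = (50 + 13)*(-36 + 2) = 63*(-34) = -2142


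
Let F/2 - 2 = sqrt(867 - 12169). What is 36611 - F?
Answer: 36607 - 2*I*sqrt(11302) ≈ 36607.0 - 212.62*I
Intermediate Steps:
F = 4 + 2*I*sqrt(11302) (F = 4 + 2*sqrt(867 - 12169) = 4 + 2*sqrt(-11302) = 4 + 2*(I*sqrt(11302)) = 4 + 2*I*sqrt(11302) ≈ 4.0 + 212.62*I)
36611 - F = 36611 - (4 + 2*I*sqrt(11302)) = 36611 + (-4 - 2*I*sqrt(11302)) = 36607 - 2*I*sqrt(11302)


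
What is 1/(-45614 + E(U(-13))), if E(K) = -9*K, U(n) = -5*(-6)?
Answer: -1/45884 ≈ -2.1794e-5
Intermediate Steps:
U(n) = 30
1/(-45614 + E(U(-13))) = 1/(-45614 - 9*30) = 1/(-45614 - 270) = 1/(-45884) = -1/45884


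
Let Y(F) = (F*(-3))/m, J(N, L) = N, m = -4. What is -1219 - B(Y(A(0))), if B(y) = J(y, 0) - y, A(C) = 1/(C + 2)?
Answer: -1219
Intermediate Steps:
A(C) = 1/(2 + C)
Y(F) = 3*F/4 (Y(F) = (F*(-3))/(-4) = -3*F*(-¼) = 3*F/4)
B(y) = 0 (B(y) = y - y = 0)
-1219 - B(Y(A(0))) = -1219 - 1*0 = -1219 + 0 = -1219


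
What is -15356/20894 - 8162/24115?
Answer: -728904/679055 ≈ -1.0734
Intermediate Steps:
-15356/20894 - 8162/24115 = -15356*1/20894 - 8162*1/24115 = -7678/10447 - 22/65 = -728904/679055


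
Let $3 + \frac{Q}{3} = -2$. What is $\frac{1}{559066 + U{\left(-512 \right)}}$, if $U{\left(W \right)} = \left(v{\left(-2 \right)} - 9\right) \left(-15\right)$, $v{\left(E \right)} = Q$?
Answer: $\frac{1}{559426} \approx 1.7875 \cdot 10^{-6}$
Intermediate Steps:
$Q = -15$ ($Q = -9 + 3 \left(-2\right) = -9 - 6 = -15$)
$v{\left(E \right)} = -15$
$U{\left(W \right)} = 360$ ($U{\left(W \right)} = \left(-15 - 9\right) \left(-15\right) = \left(-24\right) \left(-15\right) = 360$)
$\frac{1}{559066 + U{\left(-512 \right)}} = \frac{1}{559066 + 360} = \frac{1}{559426}$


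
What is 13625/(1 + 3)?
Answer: 13625/4 ≈ 3406.3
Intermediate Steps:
13625/(1 + 3) = 13625/4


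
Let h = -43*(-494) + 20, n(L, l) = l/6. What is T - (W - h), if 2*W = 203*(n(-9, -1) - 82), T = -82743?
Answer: -637693/12 ≈ -53141.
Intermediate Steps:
n(L, l) = l/6 (n(L, l) = l*(⅙) = l/6)
h = 21262 (h = 21242 + 20 = 21262)
W = -100079/12 (W = (203*((⅙)*(-1) - 82))/2 = (203*(-⅙ - 82))/2 = (203*(-493/6))/2 = (½)*(-100079/6) = -100079/12 ≈ -8339.9)
T - (W - h) = -82743 - (-100079/12 - 1*21262) = -82743 - (-100079/12 - 21262) = -82743 - 1*(-355223/12) = -82743 + 355223/12 = -637693/12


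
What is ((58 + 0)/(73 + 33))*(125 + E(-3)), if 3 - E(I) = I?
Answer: 3799/53 ≈ 71.679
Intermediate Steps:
E(I) = 3 - I
((58 + 0)/(73 + 33))*(125 + E(-3)) = ((58 + 0)/(73 + 33))*(125 + (3 - 1*(-3))) = (58/106)*(125 + (3 + 3)) = (58*(1/106))*(125 + 6) = (29/53)*131 = 3799/53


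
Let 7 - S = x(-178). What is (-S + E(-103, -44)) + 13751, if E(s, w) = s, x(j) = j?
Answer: 13463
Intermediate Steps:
S = 185 (S = 7 - 1*(-178) = 7 + 178 = 185)
(-S + E(-103, -44)) + 13751 = (-1*185 - 103) + 13751 = (-185 - 103) + 13751 = -288 + 13751 = 13463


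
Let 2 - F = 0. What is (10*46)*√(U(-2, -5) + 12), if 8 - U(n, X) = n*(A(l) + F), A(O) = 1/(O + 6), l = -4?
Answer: 2300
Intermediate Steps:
F = 2 (F = 2 - 1*0 = 2 + 0 = 2)
A(O) = 1/(6 + O)
U(n, X) = 8 - 5*n/2 (U(n, X) = 8 - n*(1/(6 - 4) + 2) = 8 - n*(1/2 + 2) = 8 - n*(½ + 2) = 8 - n*5/2 = 8 - 5*n/2)
(10*46)*√(U(-2, -5) + 12) = (10*46)*√((8 - 5/2*(-2)) + 12) = 460*√((8 + 5) + 12) = 460*√(13 + 12) = 460*√25 = 460*5 = 2300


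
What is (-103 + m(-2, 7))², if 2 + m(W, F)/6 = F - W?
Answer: 3721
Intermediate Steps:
m(W, F) = -12 - 6*W + 6*F (m(W, F) = -12 + 6*(F - W) = -12 + (-6*W + 6*F) = -12 - 6*W + 6*F)
(-103 + m(-2, 7))² = (-103 + (-12 - 6*(-2) + 6*7))² = (-103 + (-12 + 12 + 42))² = (-103 + 42)² = (-61)² = 3721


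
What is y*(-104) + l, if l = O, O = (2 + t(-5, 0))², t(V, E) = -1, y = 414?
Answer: -43055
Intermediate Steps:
O = 1 (O = (2 - 1)² = 1² = 1)
l = 1
y*(-104) + l = 414*(-104) + 1 = -43056 + 1 = -43055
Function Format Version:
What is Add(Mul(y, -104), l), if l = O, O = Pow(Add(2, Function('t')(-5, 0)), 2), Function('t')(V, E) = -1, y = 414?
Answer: -43055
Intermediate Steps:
O = 1 (O = Pow(Add(2, -1), 2) = Pow(1, 2) = 1)
l = 1
Add(Mul(y, -104), l) = Add(Mul(414, -104), 1) = Add(-43056, 1) = -43055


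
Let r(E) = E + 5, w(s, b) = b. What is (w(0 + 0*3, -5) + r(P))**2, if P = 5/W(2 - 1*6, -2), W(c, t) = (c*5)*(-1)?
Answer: 1/16 ≈ 0.062500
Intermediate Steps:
W(c, t) = -5*c (W(c, t) = (5*c)*(-1) = -5*c)
P = 1/4 (P = 5/((-5*(2 - 1*6))) = 5/((-5*(2 - 6))) = 5/((-5*(-4))) = 5/20 = 5*(1/20) = 1/4 ≈ 0.25000)
r(E) = 5 + E
(w(0 + 0*3, -5) + r(P))**2 = (-5 + (5 + 1/4))**2 = (-5 + 21/4)**2 = (1/4)**2 = 1/16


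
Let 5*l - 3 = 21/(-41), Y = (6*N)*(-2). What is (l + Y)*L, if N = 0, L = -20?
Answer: -408/41 ≈ -9.9512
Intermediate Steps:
Y = 0 (Y = (6*0)*(-2) = 0*(-2) = 0)
l = 102/205 (l = ⅗ + (21/(-41))/5 = ⅗ + (21*(-1/41))/5 = ⅗ + (⅕)*(-21/41) = ⅗ - 21/205 = 102/205 ≈ 0.49756)
(l + Y)*L = (102/205 + 0)*(-20) = (102/205)*(-20) = -408/41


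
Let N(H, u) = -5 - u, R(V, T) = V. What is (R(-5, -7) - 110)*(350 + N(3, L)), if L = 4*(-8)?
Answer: -43355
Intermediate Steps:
L = -32
(R(-5, -7) - 110)*(350 + N(3, L)) = (-5 - 110)*(350 + (-5 - 1*(-32))) = -115*(350 + (-5 + 32)) = -115*(350 + 27) = -115*377 = -43355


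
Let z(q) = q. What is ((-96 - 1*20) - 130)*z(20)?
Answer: -4920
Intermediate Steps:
((-96 - 1*20) - 130)*z(20) = ((-96 - 1*20) - 130)*20 = ((-96 - 20) - 130)*20 = (-116 - 130)*20 = -246*20 = -4920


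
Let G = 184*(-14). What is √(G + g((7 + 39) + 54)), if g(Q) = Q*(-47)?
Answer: 2*I*√1819 ≈ 85.299*I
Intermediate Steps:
g(Q) = -47*Q
G = -2576
√(G + g((7 + 39) + 54)) = √(-2576 - 47*((7 + 39) + 54)) = √(-2576 - 47*(46 + 54)) = √(-2576 - 47*100) = √(-2576 - 4700) = √(-7276) = 2*I*√1819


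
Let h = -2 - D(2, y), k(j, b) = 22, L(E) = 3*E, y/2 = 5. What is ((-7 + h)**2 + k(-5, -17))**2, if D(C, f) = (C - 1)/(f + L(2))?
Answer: 710595649/65536 ≈ 10843.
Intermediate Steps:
y = 10 (y = 2*5 = 10)
D(C, f) = (-1 + C)/(6 + f) (D(C, f) = (C - 1)/(f + 3*2) = (-1 + C)/(f + 6) = (-1 + C)/(6 + f))
h = -33/16 (h = -2 - (-1 + 2)/(6 + 10) = -2 - 1/16 = -33/16 ≈ -2.0625)
((-7 + h)**2 + k(-5, -17))**2 = ((-7 - 33/16)**2 + 22)**2 = ((-145/16)**2 + 22)**2 = (21025/256 + 22)**2 = (26657/256)**2 = 710595649/65536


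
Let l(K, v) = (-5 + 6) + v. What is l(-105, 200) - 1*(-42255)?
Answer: 42456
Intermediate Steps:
l(K, v) = 1 + v
l(-105, 200) - 1*(-42255) = (1 + 200) - 1*(-42255) = 201 + 42255 = 42456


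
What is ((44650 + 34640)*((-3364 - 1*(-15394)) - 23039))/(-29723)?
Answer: 872903610/29723 ≈ 29368.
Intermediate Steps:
((44650 + 34640)*((-3364 - 1*(-15394)) - 23039))/(-29723) = (79290*((-3364 + 15394) - 23039))*(-1/29723) = (79290*(12030 - 23039))*(-1/29723) = (79290*(-11009))*(-1/29723) = -872903610*(-1/29723) = 872903610/29723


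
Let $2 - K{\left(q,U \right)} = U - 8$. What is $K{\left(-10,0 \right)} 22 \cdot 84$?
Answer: $18480$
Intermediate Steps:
$K{\left(q,U \right)} = 10 - U$ ($K{\left(q,U \right)} = 2 - \left(U - 8\right) = 2 - \left(-8 + U\right) = 10 - U$)
$K{\left(-10,0 \right)} 22 \cdot 84 = \left(10 - 0\right) 22 \cdot 84 = \left(10 + 0\right) 22 \cdot 84 = 10 \cdot 22 \cdot 84 = 220 \cdot 84 = 18480$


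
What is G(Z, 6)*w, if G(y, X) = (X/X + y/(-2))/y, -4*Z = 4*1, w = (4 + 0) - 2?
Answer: -3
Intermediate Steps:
w = 2 (w = 4 - 2 = 2)
Z = -1 ≈ -1.0000
G(y, X) = (1 - y/2)/y (G(y, X) = (1 + y*(-½))/y = (1 - y/2)/y)
G(Z, 6)*w = ((½)*(2 - 1*(-1))/(-1))*2 = ((½)*(-1)*(2 + 1))*2 = ((½)*(-1)*3)*2 = -3/2*2 = -3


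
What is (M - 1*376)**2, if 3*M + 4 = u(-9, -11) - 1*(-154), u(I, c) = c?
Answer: 978121/9 ≈ 1.0868e+5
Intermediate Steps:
M = 139/3 (M = -4/3 + (-11 - 1*(-154))/3 = -4/3 + (-11 + 154)/3 = -4/3 + (1/3)*143 = -4/3 + 143/3 = 139/3 ≈ 46.333)
(M - 1*376)**2 = (139/3 - 1*376)**2 = (139/3 - 376)**2 = (-989/3)**2 = 978121/9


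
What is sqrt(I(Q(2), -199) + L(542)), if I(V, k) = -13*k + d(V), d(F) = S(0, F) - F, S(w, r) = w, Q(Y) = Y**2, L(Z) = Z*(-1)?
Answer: sqrt(2041) ≈ 45.177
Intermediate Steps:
L(Z) = -Z
d(F) = -F (d(F) = 0 - F = -F)
I(V, k) = -V - 13*k (I(V, k) = -13*k - V = -V - 13*k)
sqrt(I(Q(2), -199) + L(542)) = sqrt((-1*2**2 - 13*(-199)) - 1*542) = sqrt((-1*4 + 2587) - 542) = sqrt((-4 + 2587) - 542) = sqrt(2583 - 542) = sqrt(2041)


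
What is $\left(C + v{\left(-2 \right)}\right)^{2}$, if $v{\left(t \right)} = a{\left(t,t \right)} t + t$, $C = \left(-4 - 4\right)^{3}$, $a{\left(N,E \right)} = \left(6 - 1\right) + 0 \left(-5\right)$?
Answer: $274576$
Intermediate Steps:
$a{\left(N,E \right)} = 5$ ($a{\left(N,E \right)} = \left(6 - 1\right) + 0 = 5 + 0 = 5$)
$C = -512$ ($C = \left(-4 - 4\right)^{3} = \left(-8\right)^{3} = -512$)
$v{\left(t \right)} = 6 t$ ($v{\left(t \right)} = 5 t + t = 6 t$)
$\left(C + v{\left(-2 \right)}\right)^{2} = \left(-512 + 6 \left(-2\right)\right)^{2} = \left(-512 - 12\right)^{2} = \left(-524\right)^{2} = 274576$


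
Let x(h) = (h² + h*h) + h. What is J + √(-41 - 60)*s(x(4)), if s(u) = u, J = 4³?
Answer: 64 + 36*I*√101 ≈ 64.0 + 361.8*I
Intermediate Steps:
x(h) = h + 2*h² (x(h) = (h² + h²) + h = 2*h² + h = h + 2*h²)
J = 64
J + √(-41 - 60)*s(x(4)) = 64 + √(-41 - 60)*(4*(1 + 2*4)) = 64 + √(-101)*(4*(1 + 8)) = 64 + (I*√101)*(4*9) = 64 + (I*√101)*36 = 64 + 36*I*√101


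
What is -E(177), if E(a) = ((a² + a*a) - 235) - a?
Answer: -62246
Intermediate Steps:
E(a) = -235 - a + 2*a² (E(a) = ((a² + a²) - 235) - a = (2*a² - 235) - a = (-235 + 2*a²) - a = -235 - a + 2*a²)
-E(177) = -(-235 - 1*177 + 2*177²) = -(-235 - 177 + 2*31329) = -(-235 - 177 + 62658) = -1*62246 = -62246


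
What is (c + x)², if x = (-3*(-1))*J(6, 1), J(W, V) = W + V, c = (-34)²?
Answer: 1385329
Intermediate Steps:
c = 1156
J(W, V) = V + W
x = 21 (x = (-3*(-1))*(1 + 6) = 3*7 = 21)
(c + x)² = (1156 + 21)² = 1177² = 1385329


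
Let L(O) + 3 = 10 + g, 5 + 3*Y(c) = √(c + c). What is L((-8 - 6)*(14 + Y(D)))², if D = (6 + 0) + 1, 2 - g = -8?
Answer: 289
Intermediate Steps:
g = 10 (g = 2 - 1*(-8) = 2 + 8 = 10)
D = 7 (D = 6 + 1 = 7)
Y(c) = -5/3 + √2*√c/3 (Y(c) = -5/3 + √(c + c)/3 = -5/3 + √(2*c)/3 = -5/3 + (√2*√c)/3 = -5/3 + √2*√c/3)
L(O) = 17 (L(O) = -3 + (10 + 10) = -3 + 20 = 17)
L((-8 - 6)*(14 + Y(D)))² = 17² = 289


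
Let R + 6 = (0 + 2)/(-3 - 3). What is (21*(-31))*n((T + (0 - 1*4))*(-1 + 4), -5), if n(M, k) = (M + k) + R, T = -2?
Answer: 19096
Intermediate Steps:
R = -19/3 (R = -6 + (0 + 2)/(-3 - 3) = -6 + 2/(-6) = -6 + 2*(-1/6) = -6 - 1/3 = -19/3 ≈ -6.3333)
n(M, k) = -19/3 + M + k (n(M, k) = (M + k) - 19/3 = -19/3 + M + k)
(21*(-31))*n((T + (0 - 1*4))*(-1 + 4), -5) = (21*(-31))*(-19/3 + (-2 + (0 - 1*4))*(-1 + 4) - 5) = -651*(-19/3 + (-2 + (0 - 4))*3 - 5) = -651*(-19/3 + (-2 - 4)*3 - 5) = -651*(-19/3 - 6*3 - 5) = -651*(-19/3 - 18 - 5) = -651*(-88/3) = 19096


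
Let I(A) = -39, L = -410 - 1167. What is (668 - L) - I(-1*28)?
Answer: 2284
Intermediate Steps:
L = -1577
(668 - L) - I(-1*28) = (668 - 1*(-1577)) - 1*(-39) = (668 + 1577) + 39 = 2245 + 39 = 2284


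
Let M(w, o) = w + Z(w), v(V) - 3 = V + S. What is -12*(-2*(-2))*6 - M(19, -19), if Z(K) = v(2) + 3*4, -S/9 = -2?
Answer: -342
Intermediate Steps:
S = 18 (S = -9*(-2) = 18)
v(V) = 21 + V (v(V) = 3 + (V + 18) = 3 + (18 + V) = 21 + V)
Z(K) = 35 (Z(K) = (21 + 2) + 3*4 = 23 + 12 = 35)
M(w, o) = 35 + w (M(w, o) = w + 35 = 35 + w)
-12*(-2*(-2))*6 - M(19, -19) = -12*(-2*(-2))*6 - (35 + 19) = -48*6 - 1*54 = -12*24 - 54 = -288 - 54 = -342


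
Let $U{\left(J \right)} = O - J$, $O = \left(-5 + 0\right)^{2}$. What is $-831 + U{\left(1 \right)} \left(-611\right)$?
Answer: $-15495$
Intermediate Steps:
$O = 25$ ($O = \left(-5\right)^{2} = 25$)
$U{\left(J \right)} = 25 - J$
$-831 + U{\left(1 \right)} \left(-611\right) = -831 + \left(25 - 1\right) \left(-611\right) = -831 + 24 \left(-611\right) = -831 - 14664 = -15495$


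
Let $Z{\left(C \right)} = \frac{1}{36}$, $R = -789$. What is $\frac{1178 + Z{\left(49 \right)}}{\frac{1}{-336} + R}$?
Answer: $- \frac{1187452}{795315} \approx -1.4931$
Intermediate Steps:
$Z{\left(C \right)} = \frac{1}{36}$
$\frac{1178 + Z{\left(49 \right)}}{\frac{1}{-336} + R} = \frac{1178 + \frac{1}{36}}{\frac{1}{-336} - 789} = \frac{42409}{36 \left(- \frac{1}{336} - 789\right)} = \frac{42409}{36 \left(- \frac{265105}{336}\right)} = \frac{42409}{36} \left(- \frac{336}{265105}\right) = - \frac{1187452}{795315}$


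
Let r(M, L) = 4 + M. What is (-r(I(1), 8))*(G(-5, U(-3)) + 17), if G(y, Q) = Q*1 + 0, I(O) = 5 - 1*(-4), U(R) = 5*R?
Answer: -26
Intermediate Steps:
I(O) = 9 (I(O) = 5 + 4 = 9)
G(y, Q) = Q (G(y, Q) = Q + 0 = Q)
(-r(I(1), 8))*(G(-5, U(-3)) + 17) = (-(4 + 9))*(5*(-3) + 17) = (-1*13)*(-15 + 17) = -13*2 = -26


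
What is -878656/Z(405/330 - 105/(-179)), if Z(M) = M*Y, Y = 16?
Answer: -216259208/7143 ≈ -30276.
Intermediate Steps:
Z(M) = 16*M (Z(M) = M*16 = 16*M)
-878656/Z(405/330 - 105/(-179)) = -878656*1/(16*(405/330 - 105/(-179))) = -878656*1/(16*(405*(1/330) - 105*(-1/179))) = -878656*1/(16*(27/22 + 105/179)) = -878656/(16*(7143/3938)) = -878656/57144/1969 = -878656*1969/57144 = -216259208/7143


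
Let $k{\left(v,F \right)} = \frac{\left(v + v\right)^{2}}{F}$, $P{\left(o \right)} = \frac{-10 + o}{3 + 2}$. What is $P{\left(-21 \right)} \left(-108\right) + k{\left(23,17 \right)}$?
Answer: $\frac{67496}{85} \approx 794.07$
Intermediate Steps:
$P{\left(o \right)} = -2 + \frac{o}{5}$ ($P{\left(o \right)} = \frac{-10 + o}{5} = \left(-10 + o\right) \frac{1}{5} = -2 + \frac{o}{5}$)
$k{\left(v,F \right)} = \frac{4 v^{2}}{F}$ ($k{\left(v,F \right)} = \frac{\left(2 v\right)^{2}}{F} = \frac{4 v^{2}}{F}$)
$P{\left(-21 \right)} \left(-108\right) + k{\left(23,17 \right)} = \left(-2 + \frac{1}{5} \left(-21\right)\right) \left(-108\right) + \frac{4 \cdot 23^{2}}{17} = \left(-2 - \frac{21}{5}\right) \left(-108\right) + 4 \cdot \frac{1}{17} \cdot 529 = \left(- \frac{31}{5}\right) \left(-108\right) + \frac{2116}{17} = \frac{3348}{5} + \frac{2116}{17} = \frac{67496}{85}$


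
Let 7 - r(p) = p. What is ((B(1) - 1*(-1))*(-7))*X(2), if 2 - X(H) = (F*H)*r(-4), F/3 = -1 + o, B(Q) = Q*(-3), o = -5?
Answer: 5572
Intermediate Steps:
r(p) = 7 - p
B(Q) = -3*Q
F = -18 (F = 3*(-1 - 5) = 3*(-6) = -18)
X(H) = 2 + 198*H (X(H) = 2 - (-18*H)*(7 - 1*(-4)) = 2 - (-18*H)*(7 + 4) = 2 - (-18*H)*11 = 2 - (-198)*H = 2 + 198*H)
((B(1) - 1*(-1))*(-7))*X(2) = ((-3*1 - 1*(-1))*(-7))*(2 + 198*2) = ((-3 + 1)*(-7))*(2 + 396) = -2*(-7)*398 = 14*398 = 5572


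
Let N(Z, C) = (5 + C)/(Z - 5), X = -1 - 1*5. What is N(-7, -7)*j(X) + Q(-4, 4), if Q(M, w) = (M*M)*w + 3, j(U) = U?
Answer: 66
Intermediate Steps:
X = -6 (X = -1 - 5 = -6)
Q(M, w) = 3 + w*M² (Q(M, w) = M²*w + 3 = w*M² + 3 = 3 + w*M²)
N(Z, C) = (5 + C)/(-5 + Z)
N(-7, -7)*j(X) + Q(-4, 4) = ((5 - 7)/(-5 - 7))*(-6) + (3 + 4*(-4)²) = (-2/(-12))*(-6) + (3 + 4*16) = -1/12*(-2)*(-6) + (3 + 64) = (⅙)*(-6) + 67 = -1 + 67 = 66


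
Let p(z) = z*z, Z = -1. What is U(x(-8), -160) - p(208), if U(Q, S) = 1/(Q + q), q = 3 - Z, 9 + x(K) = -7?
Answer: -519169/12 ≈ -43264.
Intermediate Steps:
x(K) = -16 (x(K) = -9 - 7 = -16)
q = 4 (q = 3 - 1*(-1) = 3 + 1 = 4)
U(Q, S) = 1/(4 + Q) (U(Q, S) = 1/(Q + 4) = 1/(4 + Q))
p(z) = z²
U(x(-8), -160) - p(208) = 1/(4 - 16) - 1*208² = 1/(-12) - 1*43264 = -1/12 - 43264 = -519169/12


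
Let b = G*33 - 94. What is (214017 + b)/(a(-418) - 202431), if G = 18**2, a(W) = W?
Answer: -224615/202849 ≈ -1.1073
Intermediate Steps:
G = 324
b = 10598 (b = 324*33 - 94 = 10692 - 94 = 10598)
(214017 + b)/(a(-418) - 202431) = (214017 + 10598)/(-418 - 202431) = 224615/(-202849) = 224615*(-1/202849) = -224615/202849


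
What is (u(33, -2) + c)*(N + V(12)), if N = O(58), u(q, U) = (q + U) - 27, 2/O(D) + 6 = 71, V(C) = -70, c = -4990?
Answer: 22676328/65 ≈ 3.4887e+5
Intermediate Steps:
O(D) = 2/65 (O(D) = 2/(-6 + 71) = 2/65)
u(q, U) = -27 + U + q (u(q, U) = (U + q) - 27 = -27 + U + q)
N = 2/65 ≈ 0.030769
(u(33, -2) + c)*(N + V(12)) = ((-27 - 2 + 33) - 4990)*(2/65 - 70) = (4 - 4990)*(-4548/65) = -4986*(-4548/65) = 22676328/65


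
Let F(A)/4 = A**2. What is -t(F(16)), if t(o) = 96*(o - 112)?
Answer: -87552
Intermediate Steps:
F(A) = 4*A**2
t(o) = -10752 + 96*o (t(o) = 96*(-112 + o) = -10752 + 96*o)
-t(F(16)) = -(-10752 + 96*(4*16**2)) = -(-10752 + 96*(4*256)) = -(-10752 + 96*1024) = -(-10752 + 98304) = -1*87552 = -87552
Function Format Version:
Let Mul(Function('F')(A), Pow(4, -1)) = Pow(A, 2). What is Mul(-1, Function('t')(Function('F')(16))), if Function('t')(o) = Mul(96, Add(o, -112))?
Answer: -87552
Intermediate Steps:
Function('F')(A) = Mul(4, Pow(A, 2))
Function('t')(o) = Add(-10752, Mul(96, o)) (Function('t')(o) = Mul(96, Add(-112, o)) = Add(-10752, Mul(96, o)))
Mul(-1, Function('t')(Function('F')(16))) = Mul(-1, Add(-10752, Mul(96, Mul(4, Pow(16, 2))))) = Mul(-1, Add(-10752, Mul(96, Mul(4, 256)))) = Mul(-1, Add(-10752, Mul(96, 1024))) = Mul(-1, Add(-10752, 98304)) = Mul(-1, 87552) = -87552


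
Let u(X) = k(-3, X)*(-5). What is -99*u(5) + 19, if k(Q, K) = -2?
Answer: -971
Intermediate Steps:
u(X) = 10 (u(X) = -2*(-5) = 10)
-99*u(5) + 19 = -99*10 + 19 = -990 + 19 = -971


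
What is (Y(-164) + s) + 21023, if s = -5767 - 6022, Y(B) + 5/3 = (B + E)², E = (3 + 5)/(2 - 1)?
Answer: 100705/3 ≈ 33568.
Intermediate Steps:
E = 8 (E = 8/1 = 8*1 = 8)
Y(B) = -5/3 + (8 + B)² (Y(B) = -5/3 + (B + 8)² = -5/3 + (8 + B)²)
s = -11789
(Y(-164) + s) + 21023 = ((-5/3 + (8 - 164)²) - 11789) + 21023 = ((-5/3 + (-156)²) - 11789) + 21023 = ((-5/3 + 24336) - 11789) + 21023 = (73003/3 - 11789) + 21023 = 37636/3 + 21023 = 100705/3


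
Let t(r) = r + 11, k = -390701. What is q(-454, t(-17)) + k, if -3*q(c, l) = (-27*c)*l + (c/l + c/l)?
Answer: -3296119/9 ≈ -3.6624e+5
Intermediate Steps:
t(r) = 11 + r
q(c, l) = 9*c*l - 2*c/(3*l) (q(c, l) = -((-27*c)*l + (c/l + c/l))/3 = -(-27*c*l + 2*c/l)/3 = 9*c*l - 2*c/(3*l))
q(-454, t(-17)) + k = (1/3)*(-454)*(-2 + 27*(11 - 17)**2)/(11 - 17) - 390701 = (1/3)*(-454)*(-2 + 27*(-6)**2)/(-6) - 390701 = (1/3)*(-454)*(-1/6)*(-2 + 27*36) - 390701 = (1/3)*(-454)*(-1/6)*(-2 + 972) - 390701 = (1/3)*(-454)*(-1/6)*970 - 390701 = 220190/9 - 390701 = -3296119/9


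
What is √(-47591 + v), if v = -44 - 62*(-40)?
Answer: I*√45155 ≈ 212.5*I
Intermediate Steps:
v = 2436 (v = -44 + 2480 = 2436)
√(-47591 + v) = √(-47591 + 2436) = √(-45155) = I*√45155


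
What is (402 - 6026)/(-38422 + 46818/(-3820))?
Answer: 10741840/73409429 ≈ 0.14633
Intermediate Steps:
(402 - 6026)/(-38422 + 46818/(-3820)) = -5624/(-38422 + 46818*(-1/3820)) = -5624/(-38422 - 23409/1910) = -5624/(-73409429/1910) = -5624*(-1910/73409429) = 10741840/73409429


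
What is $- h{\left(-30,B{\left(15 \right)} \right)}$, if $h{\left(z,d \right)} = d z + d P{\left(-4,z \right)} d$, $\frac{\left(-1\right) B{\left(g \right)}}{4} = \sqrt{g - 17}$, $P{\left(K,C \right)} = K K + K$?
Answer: $384 - 120 i \sqrt{2} \approx 384.0 - 169.71 i$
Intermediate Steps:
$P{\left(K,C \right)} = K + K^{2}$ ($P{\left(K,C \right)} = K^{2} + K = K + K^{2}$)
$B{\left(g \right)} = - 4 \sqrt{-17 + g}$ ($B{\left(g \right)} = - 4 \sqrt{g - 17} = - 4 \sqrt{-17 + g}$)
$h{\left(z,d \right)} = 12 d^{2} + d z$ ($h{\left(z,d \right)} = d z + d \left(- 4 \left(1 - 4\right)\right) d = d z + d \left(\left(-4\right) \left(-3\right)\right) d = d z + d 12 d = d z + 12 d d = d z + 12 d^{2} = 12 d^{2} + d z$)
$- h{\left(-30,B{\left(15 \right)} \right)} = - - 4 \sqrt{-17 + 15} \left(-30 + 12 \left(- 4 \sqrt{-17 + 15}\right)\right) = - - 4 \sqrt{-2} \left(-30 + 12 \left(- 4 \sqrt{-2}\right)\right) = - - 4 i \sqrt{2} \left(-30 + 12 \left(- 4 i \sqrt{2}\right)\right) = - - 4 i \sqrt{2} \left(-30 - 48 i \sqrt{2}\right) = - \left(-4\right) i \sqrt{2} \left(-30 - 48 i \sqrt{2}\right) = 4 i \sqrt{2} \left(-30 - 48 i \sqrt{2}\right)$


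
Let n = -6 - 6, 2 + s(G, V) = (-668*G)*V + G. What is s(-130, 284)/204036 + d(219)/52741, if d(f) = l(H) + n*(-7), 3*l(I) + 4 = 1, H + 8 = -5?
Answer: 46454930362/384323667 ≈ 120.87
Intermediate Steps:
H = -13 (H = -8 - 5 = -13)
l(I) = -1 (l(I) = -4/3 + (⅓)*1 = -4/3 + ⅓ = -1)
s(G, V) = -2 + G - 668*G*V (s(G, V) = -2 + ((-668*G)*V + G) = -2 + (-668*G*V + G) = -2 + (G - 668*G*V) = -2 + G - 668*G*V)
n = -12
d(f) = 83 (d(f) = -1 - 12*(-7) = -1 + 84 = 83)
s(-130, 284)/204036 + d(219)/52741 = (-2 - 130 - 668*(-130)*284)/204036 + 83/52741 = (-2 - 130 + 24662560)*(1/204036) + 83*(1/52741) = 24662428*(1/204036) + 83/52741 = 880801/7287 + 83/52741 = 46454930362/384323667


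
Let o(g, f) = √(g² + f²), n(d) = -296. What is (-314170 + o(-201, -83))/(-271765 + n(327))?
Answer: 314170/272061 - √47290/272061 ≈ 1.1540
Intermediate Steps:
o(g, f) = √(f² + g²)
(-314170 + o(-201, -83))/(-271765 + n(327)) = (-314170 + √((-83)² + (-201)²))/(-271765 - 296) = (-314170 + √(6889 + 40401))/(-272061) = (-314170 + √47290)*(-1/272061) = 314170/272061 - √47290/272061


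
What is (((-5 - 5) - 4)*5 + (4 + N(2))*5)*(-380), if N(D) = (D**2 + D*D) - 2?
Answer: 7600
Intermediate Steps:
N(D) = -2 + 2*D**2 (N(D) = (D**2 + D**2) - 2 = 2*D**2 - 2 = -2 + 2*D**2)
(((-5 - 5) - 4)*5 + (4 + N(2))*5)*(-380) = (((-5 - 5) - 4)*5 + (4 + (-2 + 2*2**2))*5)*(-380) = ((-10 - 4)*5 + (4 + (-2 + 2*4))*5)*(-380) = (-14*5 + (4 + (-2 + 8))*5)*(-380) = (-70 + (4 + 6)*5)*(-380) = (-70 + 10*5)*(-380) = (-70 + 50)*(-380) = -20*(-380) = 7600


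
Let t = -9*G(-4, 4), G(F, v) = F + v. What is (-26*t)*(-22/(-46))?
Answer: 0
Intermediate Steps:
t = 0 (t = -9*(-4 + 4) = -9*0 = 0)
(-26*t)*(-22/(-46)) = (-26*0)*(-22/(-46)) = 0*(-22*(-1/46)) = 0*(11/23) = 0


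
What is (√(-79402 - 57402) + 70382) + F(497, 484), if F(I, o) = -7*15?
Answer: 70277 + 2*I*√34201 ≈ 70277.0 + 369.87*I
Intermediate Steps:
F(I, o) = -105
(√(-79402 - 57402) + 70382) + F(497, 484) = (√(-79402 - 57402) + 70382) - 105 = (√(-136804) + 70382) - 105 = (2*I*√34201 + 70382) - 105 = (70382 + 2*I*√34201) - 105 = 70277 + 2*I*√34201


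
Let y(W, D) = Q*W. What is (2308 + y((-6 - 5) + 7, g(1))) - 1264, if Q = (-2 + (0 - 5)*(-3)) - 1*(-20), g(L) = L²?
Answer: 912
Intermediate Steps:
Q = 33 (Q = (-2 - 5*(-3)) + 20 = (-2 + 15) + 20 = 13 + 20 = 33)
y(W, D) = 33*W
(2308 + y((-6 - 5) + 7, g(1))) - 1264 = (2308 + 33*((-6 - 5) + 7)) - 1264 = (2308 + 33*(-11 + 7)) - 1264 = (2308 + 33*(-4)) - 1264 = (2308 - 132) - 1264 = 2176 - 1264 = 912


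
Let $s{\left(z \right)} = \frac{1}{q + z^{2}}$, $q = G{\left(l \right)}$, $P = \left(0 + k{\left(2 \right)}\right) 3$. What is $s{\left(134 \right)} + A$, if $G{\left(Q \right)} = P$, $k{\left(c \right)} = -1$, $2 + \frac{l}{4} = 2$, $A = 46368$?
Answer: $\frac{832444705}{17953} \approx 46368.0$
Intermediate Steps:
$l = 0$ ($l = -8 + 4 \cdot 2 = -8 + 8 = 0$)
$P = -3$ ($P = \left(0 - 1\right) 3 = \left(-1\right) 3 = -3$)
$G{\left(Q \right)} = -3$
$q = -3$
$s{\left(z \right)} = \frac{1}{-3 + z^{2}}$
$s{\left(134 \right)} + A = \frac{1}{-3 + 134^{2}} + 46368 = \frac{1}{-3 + 17956} + 46368 = \frac{1}{17953} + 46368 = \frac{832444705}{17953}$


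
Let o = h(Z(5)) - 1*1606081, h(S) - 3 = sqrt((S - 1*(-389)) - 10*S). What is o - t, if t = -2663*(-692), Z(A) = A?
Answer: -3448874 + 2*sqrt(86) ≈ -3.4489e+6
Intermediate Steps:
h(S) = 3 + sqrt(389 - 9*S) (h(S) = 3 + sqrt((S - 1*(-389)) - 10*S) = 3 + sqrt((S + 389) - 10*S) = 3 + sqrt((389 + S) - 10*S) = 3 + sqrt(389 - 9*S))
t = 1842796
o = -1606078 + 2*sqrt(86) (o = (3 + sqrt(389 - 9*5)) - 1*1606081 = (3 + sqrt(389 - 45)) - 1606081 = (3 + sqrt(344)) - 1606081 = (3 + 2*sqrt(86)) - 1606081 = -1606078 + 2*sqrt(86) ≈ -1.6061e+6)
o - t = (-1606078 + 2*sqrt(86)) - 1*1842796 = (-1606078 + 2*sqrt(86)) - 1842796 = -3448874 + 2*sqrt(86)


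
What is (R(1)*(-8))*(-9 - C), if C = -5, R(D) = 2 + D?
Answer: 96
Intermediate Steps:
(R(1)*(-8))*(-9 - C) = ((2 + 1)*(-8))*(-9 - 1*(-5)) = (3*(-8))*(-9 + 5) = -24*(-4) = 96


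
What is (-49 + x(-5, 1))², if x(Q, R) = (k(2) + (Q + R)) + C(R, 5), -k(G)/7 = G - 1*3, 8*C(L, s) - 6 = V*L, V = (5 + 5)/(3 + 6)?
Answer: 164836/81 ≈ 2035.0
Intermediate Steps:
V = 10/9 ≈ 1.1111
C(L, s) = ¾ + 5*L/36 (C(L, s) = ¾ + (10*L/9)/8 = ¾ + 5*L/36)
k(G) = 21 - 7*G (k(G) = -7*(G - 1*3) = -7*(G - 3) = -7*(-3 + G) = 21 - 7*G)
x(Q, R) = 31/4 + Q + 41*R/36 (x(Q, R) = ((21 - 7*2) + (Q + R)) + (¾ + 5*R/36) = ((21 - 14) + (Q + R)) + (¾ + 5*R/36) = (7 + (Q + R)) + (¾ + 5*R/36) = (7 + Q + R) + (¾ + 5*R/36) = 31/4 + Q + 41*R/36)
(-49 + x(-5, 1))² = (-49 + (31/4 - 5 + (41/36)*1))² = (-49 + (31/4 - 5 + 41/36))² = (-49 + 35/9)² = (-406/9)² = 164836/81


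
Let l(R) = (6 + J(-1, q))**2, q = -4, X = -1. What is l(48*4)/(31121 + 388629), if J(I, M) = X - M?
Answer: 81/419750 ≈ 0.00019297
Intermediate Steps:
J(I, M) = -1 - M
l(R) = 81 (l(R) = (6 + (-1 - 1*(-4)))**2 = (6 + (-1 + 4))**2 = (6 + 3)**2 = 9**2 = 81)
l(48*4)/(31121 + 388629) = 81/(31121 + 388629) = 81/419750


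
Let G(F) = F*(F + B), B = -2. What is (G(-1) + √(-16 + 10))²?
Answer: (3 + I*√6)² ≈ 3.0 + 14.697*I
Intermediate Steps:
G(F) = F*(-2 + F) (G(F) = F*(F - 2) = F*(-2 + F))
(G(-1) + √(-16 + 10))² = (-(-2 - 1) + √(-16 + 10))² = (-1*(-3) + √(-6))² = (3 + I*√6)²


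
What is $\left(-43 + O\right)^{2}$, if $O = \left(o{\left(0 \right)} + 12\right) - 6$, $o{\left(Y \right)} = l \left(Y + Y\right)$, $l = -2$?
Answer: $1369$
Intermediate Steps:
$o{\left(Y \right)} = - 4 Y$ ($o{\left(Y \right)} = - 2 \left(Y + Y\right) = - 2 \cdot 2 Y = - 4 Y$)
$O = 6$ ($O = \left(\left(-4\right) 0 + 12\right) - 6 = \left(0 + 12\right) - 6 = 12 - 6 = 6$)
$\left(-43 + O\right)^{2} = \left(-43 + 6\right)^{2} = \left(-37\right)^{2} = 1369$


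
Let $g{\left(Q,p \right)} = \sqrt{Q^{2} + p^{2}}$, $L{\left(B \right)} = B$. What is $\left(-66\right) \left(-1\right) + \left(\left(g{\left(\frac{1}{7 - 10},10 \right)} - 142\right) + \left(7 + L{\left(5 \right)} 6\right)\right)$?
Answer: $-39 + \frac{\sqrt{901}}{3} \approx -28.994$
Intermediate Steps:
$\left(-66\right) \left(-1\right) + \left(\left(g{\left(\frac{1}{7 - 10},10 \right)} - 142\right) + \left(7 + L{\left(5 \right)} 6\right)\right) = \left(-66\right) \left(-1\right) + \left(\left(\sqrt{\left(\frac{1}{7 - 10}\right)^{2} + 10^{2}} - 142\right) + \left(7 + 5 \cdot 6\right)\right) = 66 + \left(\left(\sqrt{\left(\frac{1}{-3}\right)^{2} + 100} - 142\right) + \left(7 + 30\right)\right) = 66 + \left(\left(\sqrt{\left(- \frac{1}{3}\right)^{2} + 100} - 142\right) + 37\right) = 66 + \left(\left(\sqrt{\frac{1}{9} + 100} - 142\right) + 37\right) = 66 + \left(\left(\sqrt{\frac{901}{9}} - 142\right) + 37\right) = 66 + \left(\left(\frac{\sqrt{901}}{3} - 142\right) + 37\right) = 66 + \left(\left(-142 + \frac{\sqrt{901}}{3}\right) + 37\right) = 66 - \left(105 - \frac{\sqrt{901}}{3}\right) = -39 + \frac{\sqrt{901}}{3}$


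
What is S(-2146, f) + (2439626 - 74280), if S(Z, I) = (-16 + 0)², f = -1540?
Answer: 2365602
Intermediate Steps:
S(Z, I) = 256 (S(Z, I) = (-16)² = 256)
S(-2146, f) + (2439626 - 74280) = 256 + (2439626 - 74280) = 256 + 2365346 = 2365602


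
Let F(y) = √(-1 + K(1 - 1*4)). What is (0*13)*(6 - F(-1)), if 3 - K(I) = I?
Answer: 0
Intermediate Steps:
K(I) = 3 - I
F(y) = √5 (F(y) = √(-1 + (3 - (1 - 1*4))) = √(-1 + (3 - (1 - 4))) = √(-1 + (3 - 1*(-3))) = √(-1 + (3 + 3)) = √(-1 + 6) = √5)
(0*13)*(6 - F(-1)) = (0*13)*(6 - √5) = 0*(6 - √5) = 0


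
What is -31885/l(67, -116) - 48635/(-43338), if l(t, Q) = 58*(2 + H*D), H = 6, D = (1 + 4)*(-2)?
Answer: 772720135/72894516 ≈ 10.601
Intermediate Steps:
D = -10 (D = 5*(-2) = -10)
l(t, Q) = -3364 (l(t, Q) = 58*(2 + 6*(-10)) = 58*(2 - 60) = 58*(-58) = -3364)
-31885/l(67, -116) - 48635/(-43338) = -31885/(-3364) - 48635/(-43338) = -31885*(-1/3364) - 48635*(-1/43338) = 31885/3364 + 48635/43338 = 772720135/72894516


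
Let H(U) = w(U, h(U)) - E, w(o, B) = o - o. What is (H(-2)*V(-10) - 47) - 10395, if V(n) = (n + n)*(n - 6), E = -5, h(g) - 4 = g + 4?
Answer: -8842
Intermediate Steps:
h(g) = 8 + g (h(g) = 4 + (g + 4) = 4 + (4 + g) = 8 + g)
w(o, B) = 0
V(n) = 2*n*(-6 + n) (V(n) = (2*n)*(-6 + n) = 2*n*(-6 + n))
H(U) = 5 (H(U) = 0 - 1*(-5) = 0 + 5 = 5)
(H(-2)*V(-10) - 47) - 10395 = (5*(2*(-10)*(-6 - 10)) - 47) - 10395 = (5*(2*(-10)*(-16)) - 47) - 10395 = (5*320 - 47) - 10395 = (1600 - 47) - 10395 = 1553 - 10395 = -8842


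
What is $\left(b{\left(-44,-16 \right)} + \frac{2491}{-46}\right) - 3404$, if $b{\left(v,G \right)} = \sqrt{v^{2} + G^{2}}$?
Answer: $- \frac{159075}{46} + 4 \sqrt{137} \approx -3411.3$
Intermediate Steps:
$b{\left(v,G \right)} = \sqrt{G^{2} + v^{2}}$
$\left(b{\left(-44,-16 \right)} + \frac{2491}{-46}\right) - 3404 = \left(\sqrt{\left(-16\right)^{2} + \left(-44\right)^{2}} + \frac{2491}{-46}\right) - 3404 = \left(\sqrt{256 + 1936} + 2491 \left(- \frac{1}{46}\right)\right) - 3404 = \left(\sqrt{2192} - \frac{2491}{46}\right) - 3404 = \left(4 \sqrt{137} - \frac{2491}{46}\right) - 3404 = \left(- \frac{2491}{46} + 4 \sqrt{137}\right) - 3404 = - \frac{159075}{46} + 4 \sqrt{137}$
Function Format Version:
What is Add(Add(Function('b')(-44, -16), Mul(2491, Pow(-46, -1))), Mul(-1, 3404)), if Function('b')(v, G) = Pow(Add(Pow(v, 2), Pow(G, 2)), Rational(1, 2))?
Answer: Add(Rational(-159075, 46), Mul(4, Pow(137, Rational(1, 2)))) ≈ -3411.3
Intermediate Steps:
Function('b')(v, G) = Pow(Add(Pow(G, 2), Pow(v, 2)), Rational(1, 2))
Add(Add(Function('b')(-44, -16), Mul(2491, Pow(-46, -1))), Mul(-1, 3404)) = Add(Add(Pow(Add(Pow(-16, 2), Pow(-44, 2)), Rational(1, 2)), Mul(2491, Pow(-46, -1))), Mul(-1, 3404)) = Add(Add(Pow(Add(256, 1936), Rational(1, 2)), Mul(2491, Rational(-1, 46))), -3404) = Add(Add(Pow(2192, Rational(1, 2)), Rational(-2491, 46)), -3404) = Add(Add(Mul(4, Pow(137, Rational(1, 2))), Rational(-2491, 46)), -3404) = Add(Add(Rational(-2491, 46), Mul(4, Pow(137, Rational(1, 2)))), -3404) = Add(Rational(-159075, 46), Mul(4, Pow(137, Rational(1, 2))))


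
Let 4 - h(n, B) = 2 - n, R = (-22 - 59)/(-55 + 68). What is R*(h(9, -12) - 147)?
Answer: 11016/13 ≈ 847.38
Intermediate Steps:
R = -81/13 ≈ -6.2308
h(n, B) = 2 + n (h(n, B) = 4 - (2 - n) = 4 + (-2 + n) = 2 + n)
R*(h(9, -12) - 147) = -81*((2 + 9) - 147)/13 = -81*(11 - 147)/13 = -81/13*(-136) = 11016/13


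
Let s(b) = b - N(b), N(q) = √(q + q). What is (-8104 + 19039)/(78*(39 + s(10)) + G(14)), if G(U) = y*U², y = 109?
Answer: 137704455/317106458 + 426465*√5/158553229 ≈ 0.44027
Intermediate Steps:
N(q) = √2*√q (N(q) = √(2*q) = √2*√q)
s(b) = b - √2*√b
G(U) = 109*U²
(-8104 + 19039)/(78*(39 + s(10)) + G(14)) = (-8104 + 19039)/(78*(39 + (10 - √2*√10)) + 109*14²) = 10935/(78*(39 + (10 - 2*√5)) + 109*196) = 10935/(78*(49 - 2*√5) + 21364) = 10935/((3822 - 156*√5) + 21364) = 10935/(25186 - 156*√5)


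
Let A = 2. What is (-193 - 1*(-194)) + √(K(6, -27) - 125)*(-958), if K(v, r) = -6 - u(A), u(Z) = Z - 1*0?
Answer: 1 - 958*I*√133 ≈ 1.0 - 11048.0*I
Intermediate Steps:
u(Z) = Z (u(Z) = Z + 0 = Z)
K(v, r) = -8 (K(v, r) = -6 - 1*2 = -6 - 2 = -8)
(-193 - 1*(-194)) + √(K(6, -27) - 125)*(-958) = (-193 - 1*(-194)) + √(-8 - 125)*(-958) = (-193 + 194) + √(-133)*(-958) = 1 + (I*√133)*(-958) = 1 - 958*I*√133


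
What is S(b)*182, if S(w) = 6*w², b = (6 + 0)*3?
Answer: 353808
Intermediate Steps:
b = 18 (b = 6*3 = 18)
S(b)*182 = (6*18²)*182 = (6*324)*182 = 1944*182 = 353808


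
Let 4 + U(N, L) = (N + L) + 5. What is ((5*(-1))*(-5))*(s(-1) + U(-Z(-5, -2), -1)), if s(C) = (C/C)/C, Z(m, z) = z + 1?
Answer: 0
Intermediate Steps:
Z(m, z) = 1 + z
U(N, L) = 1 + L + N (U(N, L) = -4 + ((N + L) + 5) = -4 + ((L + N) + 5) = -4 + (5 + L + N) = 1 + L + N)
s(C) = 1/C
((5*(-1))*(-5))*(s(-1) + U(-Z(-5, -2), -1)) = ((5*(-1))*(-5))*(1/(-1) + (1 - 1 - (1 - 2))) = (-5*(-5))*(-1 + (1 - 1 - 1*(-1))) = 25*(-1 + (1 - 1 + 1)) = 25*(-1 + 1) = 25*0 = 0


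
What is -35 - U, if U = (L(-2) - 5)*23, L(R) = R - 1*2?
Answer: 172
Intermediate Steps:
L(R) = -2 + R (L(R) = R - 2 = -2 + R)
U = -207 (U = ((-2 - 2) - 5)*23 = (-4 - 5)*23 = -9*23 = -207)
-35 - U = -35 - 1*(-207) = -35 + 207 = 172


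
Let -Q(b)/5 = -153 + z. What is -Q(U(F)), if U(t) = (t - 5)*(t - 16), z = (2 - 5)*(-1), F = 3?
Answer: -750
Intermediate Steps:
z = 3 (z = -3*(-1) = 3)
U(t) = (-16 + t)*(-5 + t) (U(t) = (-5 + t)*(-16 + t) = (-16 + t)*(-5 + t))
Q(b) = 750 (Q(b) = -5*(-153 + 3) = -5*(-150) = 750)
-Q(U(F)) = -1*750 = -750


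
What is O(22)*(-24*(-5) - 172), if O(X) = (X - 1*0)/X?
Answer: -52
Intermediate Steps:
O(X) = 1 (O(X) = (X + 0)/X = X/X = 1)
O(22)*(-24*(-5) - 172) = 1*(-24*(-5) - 172) = 1*(120 - 172) = 1*(-52) = -52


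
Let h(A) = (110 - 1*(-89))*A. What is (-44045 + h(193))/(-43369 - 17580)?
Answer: 5638/60949 ≈ 0.092504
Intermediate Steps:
h(A) = 199*A (h(A) = (110 + 89)*A = 199*A)
(-44045 + h(193))/(-43369 - 17580) = (-44045 + 199*193)/(-43369 - 17580) = (-44045 + 38407)/(-60949) = -5638*(-1/60949) = 5638/60949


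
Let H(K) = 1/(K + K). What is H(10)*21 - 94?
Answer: -1859/20 ≈ -92.950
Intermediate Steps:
H(K) = 1/(2*K)
H(10)*21 - 94 = ((½)/10)*21 - 94 = ((½)*(⅒))*21 - 94 = (1/20)*21 - 94 = 21/20 - 94 = -1859/20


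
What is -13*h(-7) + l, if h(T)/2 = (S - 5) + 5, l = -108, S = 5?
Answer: -238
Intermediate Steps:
h(T) = 10 (h(T) = 2*((5 - 5) + 5) = 2*(0 + 5) = 2*5 = 10)
-13*h(-7) + l = -13*10 - 108 = -130 - 108 = -238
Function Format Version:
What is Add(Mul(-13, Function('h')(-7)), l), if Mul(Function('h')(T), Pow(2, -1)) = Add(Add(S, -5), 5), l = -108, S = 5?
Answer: -238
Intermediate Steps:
Function('h')(T) = 10 (Function('h')(T) = Mul(2, Add(Add(5, -5), 5)) = Mul(2, Add(0, 5)) = Mul(2, 5) = 10)
Add(Mul(-13, Function('h')(-7)), l) = Add(Mul(-13, 10), -108) = Add(-130, -108) = -238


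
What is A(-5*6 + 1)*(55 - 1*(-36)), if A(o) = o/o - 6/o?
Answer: 3185/29 ≈ 109.83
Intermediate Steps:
A(o) = 1 - 6/o
A(-5*6 + 1)*(55 - 1*(-36)) = ((-6 + (-5*6 + 1))/(-5*6 + 1))*(55 - 1*(-36)) = ((-6 + (-30 + 1))/(-30 + 1))*(55 + 36) = ((-6 - 29)/(-29))*91 = -1/29*(-35)*91 = (35/29)*91 = 3185/29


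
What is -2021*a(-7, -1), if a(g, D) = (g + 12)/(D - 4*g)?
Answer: -10105/27 ≈ -374.26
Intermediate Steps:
a(g, D) = (12 + g)/(D - 4*g)
-2021*a(-7, -1) = -2021*(12 - 7)/(-1 - 4*(-7)) = -2021*5/(-1 + 28) = -2021*5/27 = -10105/27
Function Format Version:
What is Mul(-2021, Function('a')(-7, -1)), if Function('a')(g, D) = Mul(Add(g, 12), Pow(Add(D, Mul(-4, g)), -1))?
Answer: Rational(-10105, 27) ≈ -374.26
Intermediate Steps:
Function('a')(g, D) = Mul(Pow(Add(D, Mul(-4, g)), -1), Add(12, g)) (Function('a')(g, D) = Mul(Add(12, g), Pow(Add(D, Mul(-4, g)), -1)) = Mul(Pow(Add(D, Mul(-4, g)), -1), Add(12, g)))
Mul(-2021, Function('a')(-7, -1)) = Mul(-2021, Mul(Pow(Add(-1, Mul(-4, -7)), -1), Add(12, -7))) = Mul(-2021, Mul(Pow(Add(-1, 28), -1), 5)) = Mul(-2021, Mul(Pow(27, -1), 5)) = Mul(-2021, Mul(Rational(1, 27), 5)) = Mul(-2021, Rational(5, 27)) = Rational(-10105, 27)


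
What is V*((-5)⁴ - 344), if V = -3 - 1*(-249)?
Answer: 69126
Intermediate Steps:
V = 246 (V = -3 + 249 = 246)
V*((-5)⁴ - 344) = 246*((-5)⁴ - 344) = 246*(625 - 344) = 246*281 = 69126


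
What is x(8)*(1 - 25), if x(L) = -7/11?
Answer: 168/11 ≈ 15.273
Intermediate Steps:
x(L) = -7/11 (x(L) = -7*1/11 = -7/11)
x(8)*(1 - 25) = -7*(1 - 25)/11 = -7/11*(-24) = 168/11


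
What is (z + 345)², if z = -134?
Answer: 44521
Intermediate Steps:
(z + 345)² = (-134 + 345)² = 211² = 44521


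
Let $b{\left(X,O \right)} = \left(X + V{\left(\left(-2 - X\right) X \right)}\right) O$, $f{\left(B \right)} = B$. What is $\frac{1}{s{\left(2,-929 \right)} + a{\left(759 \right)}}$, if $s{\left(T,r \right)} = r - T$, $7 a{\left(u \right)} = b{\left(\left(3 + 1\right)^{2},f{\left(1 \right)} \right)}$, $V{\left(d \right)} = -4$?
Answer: $- \frac{7}{6505} \approx -0.0010761$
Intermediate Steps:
$b{\left(X,O \right)} = O \left(-4 + X\right)$ ($b{\left(X,O \right)} = \left(X - 4\right) O = \left(-4 + X\right) O = O \left(-4 + X\right)$)
$a{\left(u \right)} = \frac{12}{7}$ ($a{\left(u \right)} = \frac{1 \left(-4 + \left(3 + 1\right)^{2}\right)}{7} = \frac{1 \left(-4 + 4^{2}\right)}{7} = \frac{1 \left(-4 + 16\right)}{7} = \frac{1 \cdot 12}{7} = \frac{1}{7} \cdot 12 = \frac{12}{7}$)
$\frac{1}{s{\left(2,-929 \right)} + a{\left(759 \right)}} = \frac{1}{\left(-929 - 2\right) + \frac{12}{7}} = \frac{1}{-931 + \frac{12}{7}} = \frac{1}{- \frac{6505}{7}} = - \frac{7}{6505}$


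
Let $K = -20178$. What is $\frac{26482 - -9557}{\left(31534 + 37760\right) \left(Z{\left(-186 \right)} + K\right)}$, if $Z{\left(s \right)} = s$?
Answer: $- \frac{12013}{470367672} \approx -2.554 \cdot 10^{-5}$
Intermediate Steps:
$\frac{26482 - -9557}{\left(31534 + 37760\right) \left(Z{\left(-186 \right)} + K\right)} = \frac{26482 - -9557}{\left(31534 + 37760\right) \left(-186 - 20178\right)} = \frac{26482 + 9557}{69294 \left(-20364\right)} = \frac{36039}{-1411103016} = 36039 \left(- \frac{1}{1411103016}\right) = - \frac{12013}{470367672}$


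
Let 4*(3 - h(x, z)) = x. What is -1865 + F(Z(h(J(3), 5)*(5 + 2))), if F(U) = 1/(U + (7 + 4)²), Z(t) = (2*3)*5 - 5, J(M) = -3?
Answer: -272289/146 ≈ -1865.0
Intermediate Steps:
h(x, z) = 3 - x/4
Z(t) = 25 (Z(t) = 6*5 - 5 = 30 - 5 = 25)
F(U) = 1/(121 + U) (F(U) = 1/(U + 11²) = 1/(U + 121) = 1/(121 + U))
-1865 + F(Z(h(J(3), 5)*(5 + 2))) = -1865 + 1/(121 + 25) = -1865 + 1/146 = -272289/146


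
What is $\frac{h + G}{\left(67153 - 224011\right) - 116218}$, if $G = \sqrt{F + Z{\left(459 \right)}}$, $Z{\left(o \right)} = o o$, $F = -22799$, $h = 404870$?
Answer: $- \frac{202435}{136538} - \frac{\sqrt{187882}}{273076} \approx -1.4842$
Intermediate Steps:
$Z{\left(o \right)} = o^{2}$
$G = \sqrt{187882}$ ($G = \sqrt{-22799 + 459^{2}} = \sqrt{-22799 + 210681} = \sqrt{187882} \approx 433.45$)
$\frac{h + G}{\left(67153 - 224011\right) - 116218} = \frac{404870 + \sqrt{187882}}{\left(67153 - 224011\right) - 116218} = \frac{404870 + \sqrt{187882}}{-156858 - 116218} = \frac{404870 + \sqrt{187882}}{-273076} = \left(404870 + \sqrt{187882}\right) \left(- \frac{1}{273076}\right) = - \frac{202435}{136538} - \frac{\sqrt{187882}}{273076}$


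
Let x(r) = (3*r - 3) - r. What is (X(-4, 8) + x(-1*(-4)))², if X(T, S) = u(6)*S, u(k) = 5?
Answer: 2025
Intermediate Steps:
X(T, S) = 5*S
x(r) = -3 + 2*r (x(r) = (-3 + 3*r) - r = -3 + 2*r)
(X(-4, 8) + x(-1*(-4)))² = (5*8 + (-3 + 2*(-1*(-4))))² = (40 + (-3 + 2*4))² = (40 + (-3 + 8))² = (40 + 5)² = 45² = 2025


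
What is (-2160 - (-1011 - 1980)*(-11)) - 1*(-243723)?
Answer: 208662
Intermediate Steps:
(-2160 - (-1011 - 1980)*(-11)) - 1*(-243723) = (-2160 - (-2991)*(-11)) + 243723 = (-2160 - 1*32901) + 243723 = (-2160 - 32901) + 243723 = -35061 + 243723 = 208662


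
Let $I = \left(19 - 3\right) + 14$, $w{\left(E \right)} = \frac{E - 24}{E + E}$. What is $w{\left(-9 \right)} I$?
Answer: $55$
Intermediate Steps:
$w{\left(E \right)} = \frac{-24 + E}{2 E}$
$I = 30$ ($I = 16 + 14 = 30$)
$w{\left(-9 \right)} I = \frac{-24 - 9}{2 \left(-9\right)} 30 = \frac{1}{2} \left(- \frac{1}{9}\right) \left(-33\right) 30 = \frac{11}{6} \cdot 30 = 55$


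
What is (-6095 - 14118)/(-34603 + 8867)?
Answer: 20213/25736 ≈ 0.78540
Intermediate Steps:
(-6095 - 14118)/(-34603 + 8867) = -20213/(-25736) = -20213*(-1/25736) = 20213/25736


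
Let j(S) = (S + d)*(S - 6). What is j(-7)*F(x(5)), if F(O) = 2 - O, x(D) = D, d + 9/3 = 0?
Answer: -390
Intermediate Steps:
d = -3 (d = -3 + 0 = -3)
j(S) = (-6 + S)*(-3 + S) (j(S) = (S - 3)*(S - 6) = (-3 + S)*(-6 + S) = (-6 + S)*(-3 + S))
j(-7)*F(x(5)) = (18 + (-7)² - 9*(-7))*(2 - 1*5) = (18 + 49 + 63)*(2 - 5) = 130*(-3) = -390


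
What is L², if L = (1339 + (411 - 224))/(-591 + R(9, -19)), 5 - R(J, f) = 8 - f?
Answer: 2328676/375769 ≈ 6.1971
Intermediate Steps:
R(J, f) = -3 + f (R(J, f) = 5 - (8 - f) = 5 + (-8 + f) = -3 + f)
L = -1526/613 (L = (1339 + (411 - 224))/(-591 + (-3 - 19)) = (1339 + 187)/(-591 - 22) = 1526/(-613) = 1526*(-1/613) = -1526/613 ≈ -2.4894)
L² = (-1526/613)² = 2328676/375769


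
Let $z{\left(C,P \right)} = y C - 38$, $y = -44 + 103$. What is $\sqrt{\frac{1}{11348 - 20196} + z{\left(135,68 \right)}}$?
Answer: $\frac{\sqrt{38786366535}}{2212} \approx 89.034$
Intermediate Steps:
$y = 59$
$z{\left(C,P \right)} = -38 + 59 C$ ($z{\left(C,P \right)} = 59 C - 38 = -38 + 59 C$)
$\sqrt{\frac{1}{11348 - 20196} + z{\left(135,68 \right)}} = \sqrt{\frac{1}{11348 - 20196} + \left(-38 + 59 \cdot 135\right)} = \sqrt{\frac{1}{11348 - 20196} + \left(-38 + 7965\right)} = \sqrt{\frac{1}{-8848} + 7927} = \sqrt{- \frac{1}{8848} + 7927} = \sqrt{\frac{70138095}{8848}} = \frac{\sqrt{38786366535}}{2212}$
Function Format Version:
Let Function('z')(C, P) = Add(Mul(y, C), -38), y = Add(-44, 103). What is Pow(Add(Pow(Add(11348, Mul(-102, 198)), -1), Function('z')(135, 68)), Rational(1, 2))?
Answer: Mul(Rational(1, 2212), Pow(38786366535, Rational(1, 2))) ≈ 89.034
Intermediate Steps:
y = 59
Function('z')(C, P) = Add(-38, Mul(59, C)) (Function('z')(C, P) = Add(Mul(59, C), -38) = Add(-38, Mul(59, C)))
Pow(Add(Pow(Add(11348, Mul(-102, 198)), -1), Function('z')(135, 68)), Rational(1, 2)) = Pow(Add(Pow(Add(11348, Mul(-102, 198)), -1), Add(-38, Mul(59, 135))), Rational(1, 2)) = Pow(Add(Pow(Add(11348, -20196), -1), Add(-38, 7965)), Rational(1, 2)) = Pow(Add(Pow(-8848, -1), 7927), Rational(1, 2)) = Pow(Add(Rational(-1, 8848), 7927), Rational(1, 2)) = Pow(Rational(70138095, 8848), Rational(1, 2)) = Mul(Rational(1, 2212), Pow(38786366535, Rational(1, 2)))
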